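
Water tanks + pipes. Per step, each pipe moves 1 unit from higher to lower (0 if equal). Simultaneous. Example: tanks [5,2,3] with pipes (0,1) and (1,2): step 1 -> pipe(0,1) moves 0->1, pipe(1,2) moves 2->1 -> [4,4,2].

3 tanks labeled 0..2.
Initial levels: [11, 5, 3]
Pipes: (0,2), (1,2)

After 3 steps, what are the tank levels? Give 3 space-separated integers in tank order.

Answer: 8 5 6

Derivation:
Step 1: flows [0->2,1->2] -> levels [10 4 5]
Step 2: flows [0->2,2->1] -> levels [9 5 5]
Step 3: flows [0->2,1=2] -> levels [8 5 6]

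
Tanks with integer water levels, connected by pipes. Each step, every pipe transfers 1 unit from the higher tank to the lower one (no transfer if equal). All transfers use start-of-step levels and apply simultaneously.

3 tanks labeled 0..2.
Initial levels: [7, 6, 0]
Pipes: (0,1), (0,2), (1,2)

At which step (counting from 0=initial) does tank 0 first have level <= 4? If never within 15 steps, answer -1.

Answer: 3

Derivation:
Step 1: flows [0->1,0->2,1->2] -> levels [5 6 2]
Step 2: flows [1->0,0->2,1->2] -> levels [5 4 4]
Step 3: flows [0->1,0->2,1=2] -> levels [3 5 5]
Tank 0 first reaches <=4 at step 3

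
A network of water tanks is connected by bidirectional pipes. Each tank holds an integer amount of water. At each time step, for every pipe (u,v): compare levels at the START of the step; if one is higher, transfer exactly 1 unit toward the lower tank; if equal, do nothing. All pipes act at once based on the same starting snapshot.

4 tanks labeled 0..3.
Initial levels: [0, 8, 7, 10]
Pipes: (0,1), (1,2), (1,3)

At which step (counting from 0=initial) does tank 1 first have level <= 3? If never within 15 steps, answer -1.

Answer: -1

Derivation:
Step 1: flows [1->0,1->2,3->1] -> levels [1 7 8 9]
Step 2: flows [1->0,2->1,3->1] -> levels [2 8 7 8]
Step 3: flows [1->0,1->2,1=3] -> levels [3 6 8 8]
Step 4: flows [1->0,2->1,3->1] -> levels [4 7 7 7]
Step 5: flows [1->0,1=2,1=3] -> levels [5 6 7 7]
Step 6: flows [1->0,2->1,3->1] -> levels [6 7 6 6]
Step 7: flows [1->0,1->2,1->3] -> levels [7 4 7 7]
Step 8: flows [0->1,2->1,3->1] -> levels [6 7 6 6]
  -> period-2 cycle (repeats step 6); tank 1 never drops to <=3
Tank 1 never reaches <=3 within 15 steps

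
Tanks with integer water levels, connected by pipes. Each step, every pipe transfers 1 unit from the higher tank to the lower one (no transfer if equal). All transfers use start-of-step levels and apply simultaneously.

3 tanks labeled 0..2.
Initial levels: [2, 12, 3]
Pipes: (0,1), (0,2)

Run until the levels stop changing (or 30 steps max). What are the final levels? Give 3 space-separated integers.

Step 1: flows [1->0,2->0] -> levels [4 11 2]
Step 2: flows [1->0,0->2] -> levels [4 10 3]
Step 3: flows [1->0,0->2] -> levels [4 9 4]
Step 4: flows [1->0,0=2] -> levels [5 8 4]
Step 5: flows [1->0,0->2] -> levels [5 7 5]
Step 6: flows [1->0,0=2] -> levels [6 6 5]
Step 7: flows [0=1,0->2] -> levels [5 6 6]
Step 8: flows [1->0,2->0] -> levels [7 5 5]
Step 9: flows [0->1,0->2] -> levels [5 6 6]
  -> period-2 cycle: step 9 state = step 7 state; never stabilizes
  -> state at step 30: (30-7) mod 2 = 1, same as step 8 -> [7 5 5]

Answer: 7 5 5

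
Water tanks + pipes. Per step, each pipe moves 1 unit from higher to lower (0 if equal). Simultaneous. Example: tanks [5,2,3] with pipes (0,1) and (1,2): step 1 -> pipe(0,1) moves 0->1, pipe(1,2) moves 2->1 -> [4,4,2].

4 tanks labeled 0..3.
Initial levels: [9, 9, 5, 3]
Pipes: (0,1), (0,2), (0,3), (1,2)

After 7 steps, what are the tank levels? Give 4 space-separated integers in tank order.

Answer: 5 7 7 7

Derivation:
Step 1: flows [0=1,0->2,0->3,1->2] -> levels [7 8 7 4]
Step 2: flows [1->0,0=2,0->3,1->2] -> levels [7 6 8 5]
Step 3: flows [0->1,2->0,0->3,2->1] -> levels [6 8 6 6]
Step 4: flows [1->0,0=2,0=3,1->2] -> levels [7 6 7 6]
Step 5: flows [0->1,0=2,0->3,2->1] -> levels [5 8 6 7]
Step 6: flows [1->0,2->0,3->0,1->2] -> levels [8 6 6 6]
Step 7: flows [0->1,0->2,0->3,1=2] -> levels [5 7 7 7]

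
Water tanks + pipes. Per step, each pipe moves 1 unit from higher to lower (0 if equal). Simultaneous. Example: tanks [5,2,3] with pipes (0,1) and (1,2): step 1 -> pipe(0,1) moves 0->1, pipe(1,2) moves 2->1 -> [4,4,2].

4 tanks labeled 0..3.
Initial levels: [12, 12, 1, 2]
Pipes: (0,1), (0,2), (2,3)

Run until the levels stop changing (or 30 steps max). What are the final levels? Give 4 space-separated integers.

Step 1: flows [0=1,0->2,3->2] -> levels [11 12 3 1]
Step 2: flows [1->0,0->2,2->3] -> levels [11 11 3 2]
Step 3: flows [0=1,0->2,2->3] -> levels [10 11 3 3]
Step 4: flows [1->0,0->2,2=3] -> levels [10 10 4 3]
Step 5: flows [0=1,0->2,2->3] -> levels [9 10 4 4]
Step 6: flows [1->0,0->2,2=3] -> levels [9 9 5 4]
Step 7: flows [0=1,0->2,2->3] -> levels [8 9 5 5]
Step 8: flows [1->0,0->2,2=3] -> levels [8 8 6 5]
Step 9: flows [0=1,0->2,2->3] -> levels [7 8 6 6]
Step 10: flows [1->0,0->2,2=3] -> levels [7 7 7 6]
Step 11: flows [0=1,0=2,2->3] -> levels [7 7 6 7]
Step 12: flows [0=1,0->2,3->2] -> levels [6 7 8 6]
Step 13: flows [1->0,2->0,2->3] -> levels [8 6 6 7]
Step 14: flows [0->1,0->2,3->2] -> levels [6 7 8 6]
  -> period-2 cycle: step 14 state = step 12 state; never stabilizes
  -> state at step 30: (30-12) mod 2 = 0, same as step 12 -> [6 7 8 6]

Answer: 6 7 8 6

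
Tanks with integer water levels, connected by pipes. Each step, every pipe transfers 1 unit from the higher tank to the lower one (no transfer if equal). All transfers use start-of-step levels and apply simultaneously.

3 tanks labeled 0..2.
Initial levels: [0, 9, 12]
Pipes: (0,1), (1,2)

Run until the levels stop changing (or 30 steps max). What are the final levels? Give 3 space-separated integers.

Answer: 7 7 7

Derivation:
Step 1: flows [1->0,2->1] -> levels [1 9 11]
Step 2: flows [1->0,2->1] -> levels [2 9 10]
Step 3: flows [1->0,2->1] -> levels [3 9 9]
Step 4: flows [1->0,1=2] -> levels [4 8 9]
Step 5: flows [1->0,2->1] -> levels [5 8 8]
Step 6: flows [1->0,1=2] -> levels [6 7 8]
Step 7: flows [1->0,2->1] -> levels [7 7 7]
Step 8: flows [0=1,1=2] -> levels [7 7 7]
  -> stable (no change)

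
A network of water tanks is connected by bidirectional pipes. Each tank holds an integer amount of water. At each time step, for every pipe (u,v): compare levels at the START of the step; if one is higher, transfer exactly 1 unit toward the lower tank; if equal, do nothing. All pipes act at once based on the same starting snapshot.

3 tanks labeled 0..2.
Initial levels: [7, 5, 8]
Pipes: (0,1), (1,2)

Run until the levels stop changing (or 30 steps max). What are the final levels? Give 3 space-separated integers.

Step 1: flows [0->1,2->1] -> levels [6 7 7]
Step 2: flows [1->0,1=2] -> levels [7 6 7]
Step 3: flows [0->1,2->1] -> levels [6 8 6]
Step 4: flows [1->0,1->2] -> levels [7 6 7]
  -> period-2 cycle: step 4 state = step 2 state; never stabilizes
  -> state at step 30: (30-2) mod 2 = 0, same as step 2 -> [7 6 7]

Answer: 7 6 7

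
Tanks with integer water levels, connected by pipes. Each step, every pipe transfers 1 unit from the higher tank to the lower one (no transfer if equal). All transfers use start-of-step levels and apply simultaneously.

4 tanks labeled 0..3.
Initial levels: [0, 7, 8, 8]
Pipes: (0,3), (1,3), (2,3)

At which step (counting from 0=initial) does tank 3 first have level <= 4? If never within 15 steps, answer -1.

Answer: 5

Derivation:
Step 1: flows [3->0,3->1,2=3] -> levels [1 8 8 6]
Step 2: flows [3->0,1->3,2->3] -> levels [2 7 7 7]
Step 3: flows [3->0,1=3,2=3] -> levels [3 7 7 6]
Step 4: flows [3->0,1->3,2->3] -> levels [4 6 6 7]
Step 5: flows [3->0,3->1,3->2] -> levels [5 7 7 4]
Tank 3 first reaches <=4 at step 5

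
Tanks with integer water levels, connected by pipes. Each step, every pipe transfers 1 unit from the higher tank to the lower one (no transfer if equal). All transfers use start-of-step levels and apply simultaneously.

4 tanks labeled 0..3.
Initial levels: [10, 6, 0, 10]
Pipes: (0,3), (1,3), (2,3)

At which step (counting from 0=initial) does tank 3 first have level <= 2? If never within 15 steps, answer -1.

Step 1: flows [0=3,3->1,3->2] -> levels [10 7 1 8]
Step 2: flows [0->3,3->1,3->2] -> levels [9 8 2 7]
Step 3: flows [0->3,1->3,3->2] -> levels [8 7 3 8]
Step 4: flows [0=3,3->1,3->2] -> levels [8 8 4 6]
Step 5: flows [0->3,1->3,3->2] -> levels [7 7 5 7]
Step 6: flows [0=3,1=3,3->2] -> levels [7 7 6 6]
Step 7: flows [0->3,1->3,2=3] -> levels [6 6 6 8]
Step 8: flows [3->0,3->1,3->2] -> levels [7 7 7 5]
Step 9: flows [0->3,1->3,2->3] -> levels [6 6 6 8]
  -> period-2 cycle (repeats step 7); tank 3 never drops to <=2
Tank 3 never reaches <=2 within 15 steps

Answer: -1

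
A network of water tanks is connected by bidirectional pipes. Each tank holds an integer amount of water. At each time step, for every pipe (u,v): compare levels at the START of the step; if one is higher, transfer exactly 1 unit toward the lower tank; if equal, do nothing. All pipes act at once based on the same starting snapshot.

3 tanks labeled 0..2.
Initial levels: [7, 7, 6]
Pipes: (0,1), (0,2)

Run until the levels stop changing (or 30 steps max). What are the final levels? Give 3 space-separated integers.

Answer: 8 6 6

Derivation:
Step 1: flows [0=1,0->2] -> levels [6 7 7]
Step 2: flows [1->0,2->0] -> levels [8 6 6]
Step 3: flows [0->1,0->2] -> levels [6 7 7]
  -> period-2 cycle: step 3 state = step 1 state; never stabilizes
  -> state at step 30: (30-1) mod 2 = 1, same as step 2 -> [8 6 6]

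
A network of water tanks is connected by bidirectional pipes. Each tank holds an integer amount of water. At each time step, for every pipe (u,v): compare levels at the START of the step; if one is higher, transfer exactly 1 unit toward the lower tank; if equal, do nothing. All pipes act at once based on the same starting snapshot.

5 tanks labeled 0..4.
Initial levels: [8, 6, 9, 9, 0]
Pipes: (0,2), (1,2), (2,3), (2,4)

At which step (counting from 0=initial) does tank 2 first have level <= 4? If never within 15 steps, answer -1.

Step 1: flows [2->0,2->1,2=3,2->4] -> levels [9 7 6 9 1]
Step 2: flows [0->2,1->2,3->2,2->4] -> levels [8 6 8 8 2]
Step 3: flows [0=2,2->1,2=3,2->4] -> levels [8 7 6 8 3]
Step 4: flows [0->2,1->2,3->2,2->4] -> levels [7 6 8 7 4]
Step 5: flows [2->0,2->1,2->3,2->4] -> levels [8 7 4 8 5]
Tank 2 first reaches <=4 at step 5

Answer: 5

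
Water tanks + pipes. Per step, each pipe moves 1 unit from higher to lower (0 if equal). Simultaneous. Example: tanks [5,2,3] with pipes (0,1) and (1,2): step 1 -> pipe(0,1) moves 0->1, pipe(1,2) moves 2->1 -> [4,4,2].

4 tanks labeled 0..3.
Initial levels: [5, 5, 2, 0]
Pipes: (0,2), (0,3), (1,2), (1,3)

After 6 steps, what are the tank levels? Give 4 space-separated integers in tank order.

Step 1: flows [0->2,0->3,1->2,1->3] -> levels [3 3 4 2]
Step 2: flows [2->0,0->3,2->1,1->3] -> levels [3 3 2 4]
Step 3: flows [0->2,3->0,1->2,3->1] -> levels [3 3 4 2]
  -> period-2 cycle: step 3 state = step 1 state
  -> state at step 6: (6-1) mod 2 = 1, same as step 2 -> [3 3 2 4]

Answer: 3 3 2 4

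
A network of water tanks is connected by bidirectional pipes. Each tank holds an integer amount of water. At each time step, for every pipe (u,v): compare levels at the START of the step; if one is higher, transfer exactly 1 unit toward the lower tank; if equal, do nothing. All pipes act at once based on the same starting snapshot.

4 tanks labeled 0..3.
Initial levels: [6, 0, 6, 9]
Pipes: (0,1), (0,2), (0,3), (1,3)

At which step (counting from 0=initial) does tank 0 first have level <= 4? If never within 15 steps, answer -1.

Answer: 3

Derivation:
Step 1: flows [0->1,0=2,3->0,3->1] -> levels [6 2 6 7]
Step 2: flows [0->1,0=2,3->0,3->1] -> levels [6 4 6 5]
Step 3: flows [0->1,0=2,0->3,3->1] -> levels [4 6 6 5]
Tank 0 first reaches <=4 at step 3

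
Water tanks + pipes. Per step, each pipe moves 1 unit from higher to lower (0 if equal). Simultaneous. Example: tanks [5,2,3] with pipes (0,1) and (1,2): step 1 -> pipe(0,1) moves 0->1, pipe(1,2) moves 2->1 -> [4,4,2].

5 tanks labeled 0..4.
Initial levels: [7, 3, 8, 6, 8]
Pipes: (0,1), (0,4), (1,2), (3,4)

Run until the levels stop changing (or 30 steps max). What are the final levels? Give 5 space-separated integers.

Answer: 5 7 6 6 8

Derivation:
Step 1: flows [0->1,4->0,2->1,4->3] -> levels [7 5 7 7 6]
Step 2: flows [0->1,0->4,2->1,3->4] -> levels [5 7 6 6 8]
Step 3: flows [1->0,4->0,1->2,4->3] -> levels [7 5 7 7 6]
  -> period-2 cycle: step 3 state = step 1 state; never stabilizes
  -> state at step 30: (30-1) mod 2 = 1, same as step 2 -> [5 7 6 6 8]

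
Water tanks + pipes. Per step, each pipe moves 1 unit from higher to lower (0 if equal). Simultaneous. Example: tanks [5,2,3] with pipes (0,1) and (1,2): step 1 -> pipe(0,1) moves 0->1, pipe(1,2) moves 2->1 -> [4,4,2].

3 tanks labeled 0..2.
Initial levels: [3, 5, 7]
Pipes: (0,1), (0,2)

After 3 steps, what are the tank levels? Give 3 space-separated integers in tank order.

Step 1: flows [1->0,2->0] -> levels [5 4 6]
Step 2: flows [0->1,2->0] -> levels [5 5 5]
Step 3: flows [0=1,0=2] -> levels [5 5 5]

Answer: 5 5 5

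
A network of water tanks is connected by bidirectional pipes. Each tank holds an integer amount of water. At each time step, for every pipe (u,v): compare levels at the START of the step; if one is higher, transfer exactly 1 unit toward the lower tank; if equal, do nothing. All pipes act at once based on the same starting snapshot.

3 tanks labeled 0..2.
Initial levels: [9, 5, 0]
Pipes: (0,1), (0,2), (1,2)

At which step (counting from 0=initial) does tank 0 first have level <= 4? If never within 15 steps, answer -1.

Step 1: flows [0->1,0->2,1->2] -> levels [7 5 2]
Step 2: flows [0->1,0->2,1->2] -> levels [5 5 4]
Step 3: flows [0=1,0->2,1->2] -> levels [4 4 6]
Tank 0 first reaches <=4 at step 3

Answer: 3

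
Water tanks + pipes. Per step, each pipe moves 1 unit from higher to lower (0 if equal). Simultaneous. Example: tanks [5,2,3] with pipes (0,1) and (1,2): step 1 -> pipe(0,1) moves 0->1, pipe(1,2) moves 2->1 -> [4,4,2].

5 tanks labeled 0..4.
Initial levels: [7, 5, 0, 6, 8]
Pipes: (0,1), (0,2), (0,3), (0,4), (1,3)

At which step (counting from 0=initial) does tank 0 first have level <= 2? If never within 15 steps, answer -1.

Answer: -1

Derivation:
Step 1: flows [0->1,0->2,0->3,4->0,3->1] -> levels [5 7 1 6 7]
Step 2: flows [1->0,0->2,3->0,4->0,1->3] -> levels [7 5 2 6 6]
Step 3: flows [0->1,0->2,0->3,0->4,3->1] -> levels [3 7 3 6 7]
Step 4: flows [1->0,0=2,3->0,4->0,1->3] -> levels [6 5 3 6 6]
Step 5: flows [0->1,0->2,0=3,0=4,3->1] -> levels [4 7 4 5 6]
Step 6: flows [1->0,0=2,3->0,4->0,1->3] -> levels [7 5 4 5 5]
Step 7: flows [0->1,0->2,0->3,0->4,1=3] -> levels [3 6 5 6 6]
Step 8: flows [1->0,2->0,3->0,4->0,1=3] -> levels [7 5 4 5 5]
  -> period-2 cycle (repeats step 6); tank 0 never drops to <=2
Tank 0 never reaches <=2 within 15 steps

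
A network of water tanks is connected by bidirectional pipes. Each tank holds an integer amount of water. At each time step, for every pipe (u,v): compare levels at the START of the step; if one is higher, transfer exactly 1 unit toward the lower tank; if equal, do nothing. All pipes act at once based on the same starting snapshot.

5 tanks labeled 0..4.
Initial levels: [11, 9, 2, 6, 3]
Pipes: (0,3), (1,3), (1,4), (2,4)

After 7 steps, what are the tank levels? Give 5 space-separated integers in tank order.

Answer: 7 6 6 7 5

Derivation:
Step 1: flows [0->3,1->3,1->4,4->2] -> levels [10 7 3 8 3]
Step 2: flows [0->3,3->1,1->4,2=4] -> levels [9 7 3 8 4]
Step 3: flows [0->3,3->1,1->4,4->2] -> levels [8 7 4 8 4]
Step 4: flows [0=3,3->1,1->4,2=4] -> levels [8 7 4 7 5]
Step 5: flows [0->3,1=3,1->4,4->2] -> levels [7 6 5 8 5]
Step 6: flows [3->0,3->1,1->4,2=4] -> levels [8 6 5 6 6]
Step 7: flows [0->3,1=3,1=4,4->2] -> levels [7 6 6 7 5]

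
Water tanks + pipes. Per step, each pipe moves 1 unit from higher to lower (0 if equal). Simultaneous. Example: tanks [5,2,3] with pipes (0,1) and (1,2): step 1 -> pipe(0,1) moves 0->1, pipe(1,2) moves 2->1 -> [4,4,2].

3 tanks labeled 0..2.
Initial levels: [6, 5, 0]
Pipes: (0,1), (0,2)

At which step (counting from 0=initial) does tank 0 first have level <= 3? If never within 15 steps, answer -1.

Answer: 4

Derivation:
Step 1: flows [0->1,0->2] -> levels [4 6 1]
Step 2: flows [1->0,0->2] -> levels [4 5 2]
Step 3: flows [1->0,0->2] -> levels [4 4 3]
Step 4: flows [0=1,0->2] -> levels [3 4 4]
Tank 0 first reaches <=3 at step 4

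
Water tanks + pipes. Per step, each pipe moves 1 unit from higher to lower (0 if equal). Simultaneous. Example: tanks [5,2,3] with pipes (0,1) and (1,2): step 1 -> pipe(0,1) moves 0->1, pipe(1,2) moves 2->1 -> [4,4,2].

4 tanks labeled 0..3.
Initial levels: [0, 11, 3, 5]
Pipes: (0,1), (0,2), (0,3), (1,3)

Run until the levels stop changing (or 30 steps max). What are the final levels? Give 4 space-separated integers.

Step 1: flows [1->0,2->0,3->0,1->3] -> levels [3 9 2 5]
Step 2: flows [1->0,0->2,3->0,1->3] -> levels [4 7 3 5]
Step 3: flows [1->0,0->2,3->0,1->3] -> levels [5 5 4 5]
Step 4: flows [0=1,0->2,0=3,1=3] -> levels [4 5 5 5]
Step 5: flows [1->0,2->0,3->0,1=3] -> levels [7 4 4 4]
Step 6: flows [0->1,0->2,0->3,1=3] -> levels [4 5 5 5]
  -> period-2 cycle: step 6 state = step 4 state; never stabilizes
  -> state at step 30: (30-4) mod 2 = 0, same as step 4 -> [4 5 5 5]

Answer: 4 5 5 5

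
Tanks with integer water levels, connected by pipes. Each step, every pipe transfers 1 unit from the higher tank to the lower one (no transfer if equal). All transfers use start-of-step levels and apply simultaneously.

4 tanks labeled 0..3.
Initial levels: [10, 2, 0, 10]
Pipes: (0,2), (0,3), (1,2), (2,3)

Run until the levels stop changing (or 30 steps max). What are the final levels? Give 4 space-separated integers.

Answer: 5 5 7 5

Derivation:
Step 1: flows [0->2,0=3,1->2,3->2] -> levels [9 1 3 9]
Step 2: flows [0->2,0=3,2->1,3->2] -> levels [8 2 4 8]
Step 3: flows [0->2,0=3,2->1,3->2] -> levels [7 3 5 7]
Step 4: flows [0->2,0=3,2->1,3->2] -> levels [6 4 6 6]
Step 5: flows [0=2,0=3,2->1,2=3] -> levels [6 5 5 6]
Step 6: flows [0->2,0=3,1=2,3->2] -> levels [5 5 7 5]
Step 7: flows [2->0,0=3,2->1,2->3] -> levels [6 6 4 6]
Step 8: flows [0->2,0=3,1->2,3->2] -> levels [5 5 7 5]
  -> period-2 cycle: step 8 state = step 6 state; never stabilizes
  -> state at step 30: (30-6) mod 2 = 0, same as step 6 -> [5 5 7 5]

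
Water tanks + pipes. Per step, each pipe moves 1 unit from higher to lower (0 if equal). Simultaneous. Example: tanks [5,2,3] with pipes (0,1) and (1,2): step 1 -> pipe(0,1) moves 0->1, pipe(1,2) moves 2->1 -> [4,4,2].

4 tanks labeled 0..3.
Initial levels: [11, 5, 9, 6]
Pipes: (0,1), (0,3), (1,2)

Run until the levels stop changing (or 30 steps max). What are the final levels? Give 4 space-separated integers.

Step 1: flows [0->1,0->3,2->1] -> levels [9 7 8 7]
Step 2: flows [0->1,0->3,2->1] -> levels [7 9 7 8]
Step 3: flows [1->0,3->0,1->2] -> levels [9 7 8 7]
  -> period-2 cycle: step 3 state = step 1 state; never stabilizes
  -> state at step 30: (30-1) mod 2 = 1, same as step 2 -> [7 9 7 8]

Answer: 7 9 7 8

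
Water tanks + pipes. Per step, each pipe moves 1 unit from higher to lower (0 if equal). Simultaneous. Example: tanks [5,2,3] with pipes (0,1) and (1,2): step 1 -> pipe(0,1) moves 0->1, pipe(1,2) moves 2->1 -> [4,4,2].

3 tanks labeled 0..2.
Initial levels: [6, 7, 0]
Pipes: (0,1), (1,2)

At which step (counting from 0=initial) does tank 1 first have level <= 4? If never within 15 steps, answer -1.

Step 1: flows [1->0,1->2] -> levels [7 5 1]
Step 2: flows [0->1,1->2] -> levels [6 5 2]
Step 3: flows [0->1,1->2] -> levels [5 5 3]
Step 4: flows [0=1,1->2] -> levels [5 4 4]
Tank 1 first reaches <=4 at step 4

Answer: 4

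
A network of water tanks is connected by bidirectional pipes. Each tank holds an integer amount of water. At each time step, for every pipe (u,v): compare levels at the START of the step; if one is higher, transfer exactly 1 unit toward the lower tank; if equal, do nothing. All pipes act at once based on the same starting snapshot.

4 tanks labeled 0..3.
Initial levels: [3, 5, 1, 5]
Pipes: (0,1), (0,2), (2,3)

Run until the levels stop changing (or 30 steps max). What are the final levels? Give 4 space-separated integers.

Step 1: flows [1->0,0->2,3->2] -> levels [3 4 3 4]
Step 2: flows [1->0,0=2,3->2] -> levels [4 3 4 3]
Step 3: flows [0->1,0=2,2->3] -> levels [3 4 3 4]
  -> period-2 cycle: step 3 state = step 1 state; never stabilizes
  -> state at step 30: (30-1) mod 2 = 1, same as step 2 -> [4 3 4 3]

Answer: 4 3 4 3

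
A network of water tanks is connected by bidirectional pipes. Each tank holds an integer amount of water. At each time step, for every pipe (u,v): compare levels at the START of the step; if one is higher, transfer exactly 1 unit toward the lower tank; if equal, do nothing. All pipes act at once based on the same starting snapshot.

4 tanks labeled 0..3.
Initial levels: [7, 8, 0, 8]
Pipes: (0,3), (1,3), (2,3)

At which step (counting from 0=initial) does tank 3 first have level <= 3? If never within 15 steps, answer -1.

Step 1: flows [3->0,1=3,3->2] -> levels [8 8 1 6]
Step 2: flows [0->3,1->3,3->2] -> levels [7 7 2 7]
Step 3: flows [0=3,1=3,3->2] -> levels [7 7 3 6]
Step 4: flows [0->3,1->3,3->2] -> levels [6 6 4 7]
Step 5: flows [3->0,3->1,3->2] -> levels [7 7 5 4]
Step 6: flows [0->3,1->3,2->3] -> levels [6 6 4 7]
  -> period-2 cycle (repeats step 4); tank 3 never drops to <=3
Tank 3 never reaches <=3 within 15 steps

Answer: -1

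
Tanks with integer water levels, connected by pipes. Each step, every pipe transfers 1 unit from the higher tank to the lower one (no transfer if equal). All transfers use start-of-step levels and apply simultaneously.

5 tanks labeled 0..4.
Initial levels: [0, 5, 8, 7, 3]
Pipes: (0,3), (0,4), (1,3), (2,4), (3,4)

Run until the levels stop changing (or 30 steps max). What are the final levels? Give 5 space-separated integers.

Answer: 6 5 5 3 4

Derivation:
Step 1: flows [3->0,4->0,3->1,2->4,3->4] -> levels [2 6 7 4 4]
Step 2: flows [3->0,4->0,1->3,2->4,3=4] -> levels [4 5 6 4 4]
Step 3: flows [0=3,0=4,1->3,2->4,3=4] -> levels [4 4 5 5 5]
Step 4: flows [3->0,4->0,3->1,2=4,3=4] -> levels [6 5 5 3 4]
Step 5: flows [0->3,0->4,1->3,2->4,4->3] -> levels [4 4 4 6 5]
Step 6: flows [3->0,4->0,3->1,4->2,3->4] -> levels [6 5 5 3 4]
  -> period-2 cycle: step 6 state = step 4 state; never stabilizes
  -> state at step 30: (30-4) mod 2 = 0, same as step 4 -> [6 5 5 3 4]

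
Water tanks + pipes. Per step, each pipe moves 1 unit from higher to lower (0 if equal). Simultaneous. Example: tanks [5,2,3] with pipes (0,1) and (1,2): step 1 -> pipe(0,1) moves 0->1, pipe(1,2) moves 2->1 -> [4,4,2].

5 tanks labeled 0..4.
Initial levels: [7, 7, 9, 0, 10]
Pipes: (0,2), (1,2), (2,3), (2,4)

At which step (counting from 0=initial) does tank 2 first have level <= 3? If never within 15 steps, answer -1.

Step 1: flows [2->0,2->1,2->3,4->2] -> levels [8 8 7 1 9]
Step 2: flows [0->2,1->2,2->3,4->2] -> levels [7 7 9 2 8]
Step 3: flows [2->0,2->1,2->3,2->4] -> levels [8 8 5 3 9]
Step 4: flows [0->2,1->2,2->3,4->2] -> levels [7 7 7 4 8]
Step 5: flows [0=2,1=2,2->3,4->2] -> levels [7 7 7 5 7]
Step 6: flows [0=2,1=2,2->3,2=4] -> levels [7 7 6 6 7]
Step 7: flows [0->2,1->2,2=3,4->2] -> levels [6 6 9 6 6]
Step 8: flows [2->0,2->1,2->3,2->4] -> levels [7 7 5 7 7]
Step 9: flows [0->2,1->2,3->2,4->2] -> levels [6 6 9 6 6]
  -> period-2 cycle (repeats step 7); tank 2 never drops to <=3
Tank 2 never reaches <=3 within 15 steps

Answer: -1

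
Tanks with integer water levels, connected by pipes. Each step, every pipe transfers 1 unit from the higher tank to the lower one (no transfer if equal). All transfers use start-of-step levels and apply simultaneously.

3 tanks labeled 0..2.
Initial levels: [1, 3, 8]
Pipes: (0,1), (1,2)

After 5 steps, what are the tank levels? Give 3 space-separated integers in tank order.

Step 1: flows [1->0,2->1] -> levels [2 3 7]
Step 2: flows [1->0,2->1] -> levels [3 3 6]
Step 3: flows [0=1,2->1] -> levels [3 4 5]
Step 4: flows [1->0,2->1] -> levels [4 4 4]
Step 5: flows [0=1,1=2] -> levels [4 4 4]

Answer: 4 4 4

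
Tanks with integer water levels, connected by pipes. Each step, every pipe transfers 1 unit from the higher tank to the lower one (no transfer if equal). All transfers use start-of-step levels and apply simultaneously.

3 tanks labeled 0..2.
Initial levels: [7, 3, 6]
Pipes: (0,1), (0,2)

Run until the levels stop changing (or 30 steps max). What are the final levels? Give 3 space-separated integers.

Step 1: flows [0->1,0->2] -> levels [5 4 7]
Step 2: flows [0->1,2->0] -> levels [5 5 6]
Step 3: flows [0=1,2->0] -> levels [6 5 5]
Step 4: flows [0->1,0->2] -> levels [4 6 6]
Step 5: flows [1->0,2->0] -> levels [6 5 5]
  -> period-2 cycle: step 5 state = step 3 state; never stabilizes
  -> state at step 30: (30-3) mod 2 = 1, same as step 4 -> [4 6 6]

Answer: 4 6 6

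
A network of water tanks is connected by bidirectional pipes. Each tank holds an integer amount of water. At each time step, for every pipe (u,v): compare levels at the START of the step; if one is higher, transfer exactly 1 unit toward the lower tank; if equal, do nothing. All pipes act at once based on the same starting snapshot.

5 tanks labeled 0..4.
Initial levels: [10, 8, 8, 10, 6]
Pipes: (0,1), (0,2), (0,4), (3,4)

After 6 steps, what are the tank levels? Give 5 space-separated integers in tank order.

Step 1: flows [0->1,0->2,0->4,3->4] -> levels [7 9 9 9 8]
Step 2: flows [1->0,2->0,4->0,3->4] -> levels [10 8 8 8 8]
Step 3: flows [0->1,0->2,0->4,3=4] -> levels [7 9 9 8 9]
Step 4: flows [1->0,2->0,4->0,4->3] -> levels [10 8 8 9 7]
Step 5: flows [0->1,0->2,0->4,3->4] -> levels [7 9 9 8 9]
  -> period-2 cycle: step 5 state = step 3 state
  -> state at step 6: (6-3) mod 2 = 1, same as step 4 -> [10 8 8 9 7]

Answer: 10 8 8 9 7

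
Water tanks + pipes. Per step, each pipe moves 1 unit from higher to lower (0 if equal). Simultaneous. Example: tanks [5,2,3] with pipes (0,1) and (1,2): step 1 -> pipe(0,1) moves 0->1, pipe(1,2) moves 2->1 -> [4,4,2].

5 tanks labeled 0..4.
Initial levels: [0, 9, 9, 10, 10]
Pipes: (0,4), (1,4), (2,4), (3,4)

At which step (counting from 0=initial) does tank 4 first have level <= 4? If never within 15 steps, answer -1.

Step 1: flows [4->0,4->1,4->2,3=4] -> levels [1 10 10 10 7]
Step 2: flows [4->0,1->4,2->4,3->4] -> levels [2 9 9 9 9]
Step 3: flows [4->0,1=4,2=4,3=4] -> levels [3 9 9 9 8]
Step 4: flows [4->0,1->4,2->4,3->4] -> levels [4 8 8 8 10]
Step 5: flows [4->0,4->1,4->2,4->3] -> levels [5 9 9 9 6]
Step 6: flows [4->0,1->4,2->4,3->4] -> levels [6 8 8 8 8]
Step 7: flows [4->0,1=4,2=4,3=4] -> levels [7 8 8 8 7]
Step 8: flows [0=4,1->4,2->4,3->4] -> levels [7 7 7 7 10]
Step 9: flows [4->0,4->1,4->2,4->3] -> levels [8 8 8 8 6]
Step 10: flows [0->4,1->4,2->4,3->4] -> levels [7 7 7 7 10]
  -> period-2 cycle (repeats step 8); tank 4 never drops to <=4
Tank 4 never reaches <=4 within 15 steps

Answer: -1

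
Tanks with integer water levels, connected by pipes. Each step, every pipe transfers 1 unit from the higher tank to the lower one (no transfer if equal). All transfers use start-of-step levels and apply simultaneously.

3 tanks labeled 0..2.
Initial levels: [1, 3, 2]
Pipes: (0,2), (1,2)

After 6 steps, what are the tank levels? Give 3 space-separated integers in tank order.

Step 1: flows [2->0,1->2] -> levels [2 2 2]
Step 2: flows [0=2,1=2] -> levels [2 2 2]
  -> stable; steps 3..6 unchanged -> [2 2 2]

Answer: 2 2 2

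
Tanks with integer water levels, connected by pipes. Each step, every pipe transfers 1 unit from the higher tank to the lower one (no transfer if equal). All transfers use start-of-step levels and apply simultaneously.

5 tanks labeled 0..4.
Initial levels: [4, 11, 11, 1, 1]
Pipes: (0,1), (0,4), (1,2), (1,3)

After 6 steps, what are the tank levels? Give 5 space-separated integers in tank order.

Step 1: flows [1->0,0->4,1=2,1->3] -> levels [4 9 11 2 2]
Step 2: flows [1->0,0->4,2->1,1->3] -> levels [4 8 10 3 3]
Step 3: flows [1->0,0->4,2->1,1->3] -> levels [4 7 9 4 4]
Step 4: flows [1->0,0=4,2->1,1->3] -> levels [5 6 8 5 4]
Step 5: flows [1->0,0->4,2->1,1->3] -> levels [5 5 7 6 5]
Step 6: flows [0=1,0=4,2->1,3->1] -> levels [5 7 6 5 5]

Answer: 5 7 6 5 5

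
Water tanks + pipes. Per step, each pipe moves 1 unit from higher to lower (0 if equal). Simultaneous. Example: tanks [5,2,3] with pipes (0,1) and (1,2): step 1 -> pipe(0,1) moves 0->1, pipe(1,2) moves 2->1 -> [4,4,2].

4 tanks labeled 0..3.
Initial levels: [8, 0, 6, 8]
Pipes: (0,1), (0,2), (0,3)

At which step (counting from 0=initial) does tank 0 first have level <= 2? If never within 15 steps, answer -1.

Answer: -1

Derivation:
Step 1: flows [0->1,0->2,0=3] -> levels [6 1 7 8]
Step 2: flows [0->1,2->0,3->0] -> levels [7 2 6 7]
Step 3: flows [0->1,0->2,0=3] -> levels [5 3 7 7]
Step 4: flows [0->1,2->0,3->0] -> levels [6 4 6 6]
Step 5: flows [0->1,0=2,0=3] -> levels [5 5 6 6]
Step 6: flows [0=1,2->0,3->0] -> levels [7 5 5 5]
Step 7: flows [0->1,0->2,0->3] -> levels [4 6 6 6]
Step 8: flows [1->0,2->0,3->0] -> levels [7 5 5 5]
  -> period-2 cycle (repeats step 6); tank 0 never drops to <=2
Tank 0 never reaches <=2 within 15 steps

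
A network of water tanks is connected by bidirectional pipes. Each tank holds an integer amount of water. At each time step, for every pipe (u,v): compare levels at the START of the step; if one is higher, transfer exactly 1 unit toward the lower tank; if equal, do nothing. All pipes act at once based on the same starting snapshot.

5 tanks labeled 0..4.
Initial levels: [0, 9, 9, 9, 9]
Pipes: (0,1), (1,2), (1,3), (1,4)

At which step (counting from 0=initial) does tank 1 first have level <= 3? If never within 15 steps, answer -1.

Step 1: flows [1->0,1=2,1=3,1=4] -> levels [1 8 9 9 9]
Step 2: flows [1->0,2->1,3->1,4->1] -> levels [2 10 8 8 8]
Step 3: flows [1->0,1->2,1->3,1->4] -> levels [3 6 9 9 9]
Step 4: flows [1->0,2->1,3->1,4->1] -> levels [4 8 8 8 8]
Step 5: flows [1->0,1=2,1=3,1=4] -> levels [5 7 8 8 8]
Step 6: flows [1->0,2->1,3->1,4->1] -> levels [6 9 7 7 7]
Step 7: flows [1->0,1->2,1->3,1->4] -> levels [7 5 8 8 8]
Step 8: flows [0->1,2->1,3->1,4->1] -> levels [6 9 7 7 7]
  -> period-2 cycle (repeats step 6); tank 1 never drops to <=3
Tank 1 never reaches <=3 within 15 steps

Answer: -1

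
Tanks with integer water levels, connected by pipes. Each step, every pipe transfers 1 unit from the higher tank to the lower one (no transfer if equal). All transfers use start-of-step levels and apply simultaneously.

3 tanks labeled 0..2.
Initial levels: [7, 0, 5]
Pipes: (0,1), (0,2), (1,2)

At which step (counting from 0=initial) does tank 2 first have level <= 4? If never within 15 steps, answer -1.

Step 1: flows [0->1,0->2,2->1] -> levels [5 2 5]
Step 2: flows [0->1,0=2,2->1] -> levels [4 4 4]
Tank 2 first reaches <=4 at step 2

Answer: 2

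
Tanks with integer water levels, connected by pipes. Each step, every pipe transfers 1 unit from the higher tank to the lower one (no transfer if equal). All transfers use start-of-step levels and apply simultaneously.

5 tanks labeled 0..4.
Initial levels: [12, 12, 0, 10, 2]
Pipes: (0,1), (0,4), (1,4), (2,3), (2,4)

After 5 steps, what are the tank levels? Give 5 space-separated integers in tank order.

Answer: 7 7 6 7 9

Derivation:
Step 1: flows [0=1,0->4,1->4,3->2,4->2] -> levels [11 11 2 9 3]
Step 2: flows [0=1,0->4,1->4,3->2,4->2] -> levels [10 10 4 8 4]
Step 3: flows [0=1,0->4,1->4,3->2,2=4] -> levels [9 9 5 7 6]
Step 4: flows [0=1,0->4,1->4,3->2,4->2] -> levels [8 8 7 6 7]
Step 5: flows [0=1,0->4,1->4,2->3,2=4] -> levels [7 7 6 7 9]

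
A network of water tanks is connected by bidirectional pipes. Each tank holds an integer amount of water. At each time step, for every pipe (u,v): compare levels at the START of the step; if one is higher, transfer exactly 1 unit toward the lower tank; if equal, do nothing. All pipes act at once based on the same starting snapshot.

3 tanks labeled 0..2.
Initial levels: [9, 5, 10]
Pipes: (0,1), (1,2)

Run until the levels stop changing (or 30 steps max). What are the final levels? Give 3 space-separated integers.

Step 1: flows [0->1,2->1] -> levels [8 7 9]
Step 2: flows [0->1,2->1] -> levels [7 9 8]
Step 3: flows [1->0,1->2] -> levels [8 7 9]
  -> period-2 cycle: step 3 state = step 1 state; never stabilizes
  -> state at step 30: (30-1) mod 2 = 1, same as step 2 -> [7 9 8]

Answer: 7 9 8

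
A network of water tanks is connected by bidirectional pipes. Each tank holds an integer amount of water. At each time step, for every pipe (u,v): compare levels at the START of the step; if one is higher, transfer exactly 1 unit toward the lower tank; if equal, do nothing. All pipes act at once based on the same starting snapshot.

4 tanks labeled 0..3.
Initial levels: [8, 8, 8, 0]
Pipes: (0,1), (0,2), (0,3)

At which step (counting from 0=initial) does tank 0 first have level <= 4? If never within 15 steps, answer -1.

Step 1: flows [0=1,0=2,0->3] -> levels [7 8 8 1]
Step 2: flows [1->0,2->0,0->3] -> levels [8 7 7 2]
Step 3: flows [0->1,0->2,0->3] -> levels [5 8 8 3]
Step 4: flows [1->0,2->0,0->3] -> levels [6 7 7 4]
Step 5: flows [1->0,2->0,0->3] -> levels [7 6 6 5]
Step 6: flows [0->1,0->2,0->3] -> levels [4 7 7 6]
Tank 0 first reaches <=4 at step 6

Answer: 6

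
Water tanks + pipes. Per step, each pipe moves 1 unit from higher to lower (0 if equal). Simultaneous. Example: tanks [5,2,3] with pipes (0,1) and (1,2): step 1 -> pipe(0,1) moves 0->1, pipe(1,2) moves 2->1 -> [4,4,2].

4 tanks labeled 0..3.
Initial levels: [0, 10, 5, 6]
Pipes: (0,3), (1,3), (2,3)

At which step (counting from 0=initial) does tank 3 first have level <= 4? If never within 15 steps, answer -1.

Answer: 5

Derivation:
Step 1: flows [3->0,1->3,3->2] -> levels [1 9 6 5]
Step 2: flows [3->0,1->3,2->3] -> levels [2 8 5 6]
Step 3: flows [3->0,1->3,3->2] -> levels [3 7 6 5]
Step 4: flows [3->0,1->3,2->3] -> levels [4 6 5 6]
Step 5: flows [3->0,1=3,3->2] -> levels [5 6 6 4]
Tank 3 first reaches <=4 at step 5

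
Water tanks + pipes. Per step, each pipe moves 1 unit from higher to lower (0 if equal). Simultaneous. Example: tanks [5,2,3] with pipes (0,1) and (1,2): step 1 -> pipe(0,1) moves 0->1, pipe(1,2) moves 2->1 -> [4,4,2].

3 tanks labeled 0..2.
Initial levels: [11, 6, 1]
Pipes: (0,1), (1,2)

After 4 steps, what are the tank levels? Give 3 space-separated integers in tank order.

Step 1: flows [0->1,1->2] -> levels [10 6 2]
Step 2: flows [0->1,1->2] -> levels [9 6 3]
Step 3: flows [0->1,1->2] -> levels [8 6 4]
Step 4: flows [0->1,1->2] -> levels [7 6 5]

Answer: 7 6 5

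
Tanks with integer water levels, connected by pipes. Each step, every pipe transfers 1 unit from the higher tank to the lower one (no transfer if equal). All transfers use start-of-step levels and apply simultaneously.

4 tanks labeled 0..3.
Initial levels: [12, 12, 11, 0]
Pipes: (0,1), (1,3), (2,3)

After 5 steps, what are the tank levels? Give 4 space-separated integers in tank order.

Step 1: flows [0=1,1->3,2->3] -> levels [12 11 10 2]
Step 2: flows [0->1,1->3,2->3] -> levels [11 11 9 4]
Step 3: flows [0=1,1->3,2->3] -> levels [11 10 8 6]
Step 4: flows [0->1,1->3,2->3] -> levels [10 10 7 8]
Step 5: flows [0=1,1->3,3->2] -> levels [10 9 8 8]

Answer: 10 9 8 8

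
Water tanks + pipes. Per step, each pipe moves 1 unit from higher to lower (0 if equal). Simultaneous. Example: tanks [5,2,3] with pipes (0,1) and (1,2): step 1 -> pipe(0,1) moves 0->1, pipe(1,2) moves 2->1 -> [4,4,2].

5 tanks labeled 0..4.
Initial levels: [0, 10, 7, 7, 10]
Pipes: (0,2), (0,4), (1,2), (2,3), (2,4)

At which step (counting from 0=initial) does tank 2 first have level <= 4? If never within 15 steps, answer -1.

Answer: 4

Derivation:
Step 1: flows [2->0,4->0,1->2,2=3,4->2] -> levels [2 9 8 7 8]
Step 2: flows [2->0,4->0,1->2,2->3,2=4] -> levels [4 8 7 8 7]
Step 3: flows [2->0,4->0,1->2,3->2,2=4] -> levels [6 7 8 7 6]
Step 4: flows [2->0,0=4,2->1,2->3,2->4] -> levels [7 8 4 8 7]
Tank 2 first reaches <=4 at step 4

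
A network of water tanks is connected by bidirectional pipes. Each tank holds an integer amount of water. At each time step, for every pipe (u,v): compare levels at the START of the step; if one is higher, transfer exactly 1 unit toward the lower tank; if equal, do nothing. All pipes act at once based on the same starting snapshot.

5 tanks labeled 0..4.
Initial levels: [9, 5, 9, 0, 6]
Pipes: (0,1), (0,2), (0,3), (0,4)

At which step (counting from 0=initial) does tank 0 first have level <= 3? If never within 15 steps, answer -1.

Step 1: flows [0->1,0=2,0->3,0->4] -> levels [6 6 9 1 7]
Step 2: flows [0=1,2->0,0->3,4->0] -> levels [7 6 8 2 6]
Step 3: flows [0->1,2->0,0->3,0->4] -> levels [5 7 7 3 7]
Step 4: flows [1->0,2->0,0->3,4->0] -> levels [7 6 6 4 6]
Step 5: flows [0->1,0->2,0->3,0->4] -> levels [3 7 7 5 7]
Tank 0 first reaches <=3 at step 5

Answer: 5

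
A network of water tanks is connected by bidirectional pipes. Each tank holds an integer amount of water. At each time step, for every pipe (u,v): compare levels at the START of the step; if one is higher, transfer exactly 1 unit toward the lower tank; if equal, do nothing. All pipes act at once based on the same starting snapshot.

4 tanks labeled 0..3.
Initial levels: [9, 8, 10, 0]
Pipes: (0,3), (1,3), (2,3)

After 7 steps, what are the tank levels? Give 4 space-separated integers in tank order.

Step 1: flows [0->3,1->3,2->3] -> levels [8 7 9 3]
Step 2: flows [0->3,1->3,2->3] -> levels [7 6 8 6]
Step 3: flows [0->3,1=3,2->3] -> levels [6 6 7 8]
Step 4: flows [3->0,3->1,3->2] -> levels [7 7 8 5]
Step 5: flows [0->3,1->3,2->3] -> levels [6 6 7 8]
  -> period-2 cycle: step 5 state = step 3 state
  -> state at step 7: (7-3) mod 2 = 0, same as step 3 -> [6 6 7 8]

Answer: 6 6 7 8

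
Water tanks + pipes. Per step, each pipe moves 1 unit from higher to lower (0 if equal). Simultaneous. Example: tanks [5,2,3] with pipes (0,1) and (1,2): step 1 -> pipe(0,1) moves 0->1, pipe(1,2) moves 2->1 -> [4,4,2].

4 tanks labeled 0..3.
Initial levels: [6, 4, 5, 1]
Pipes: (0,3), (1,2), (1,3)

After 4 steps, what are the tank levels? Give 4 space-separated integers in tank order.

Step 1: flows [0->3,2->1,1->3] -> levels [5 4 4 3]
Step 2: flows [0->3,1=2,1->3] -> levels [4 3 4 5]
Step 3: flows [3->0,2->1,3->1] -> levels [5 5 3 3]
Step 4: flows [0->3,1->2,1->3] -> levels [4 3 4 5]

Answer: 4 3 4 5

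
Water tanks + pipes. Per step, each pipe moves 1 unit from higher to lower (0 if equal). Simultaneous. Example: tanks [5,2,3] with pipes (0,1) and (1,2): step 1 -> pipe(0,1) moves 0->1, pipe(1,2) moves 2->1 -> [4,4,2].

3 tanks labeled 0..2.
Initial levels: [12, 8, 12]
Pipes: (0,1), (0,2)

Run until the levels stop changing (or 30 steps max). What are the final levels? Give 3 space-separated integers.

Step 1: flows [0->1,0=2] -> levels [11 9 12]
Step 2: flows [0->1,2->0] -> levels [11 10 11]
Step 3: flows [0->1,0=2] -> levels [10 11 11]
Step 4: flows [1->0,2->0] -> levels [12 10 10]
Step 5: flows [0->1,0->2] -> levels [10 11 11]
  -> period-2 cycle: step 5 state = step 3 state; never stabilizes
  -> state at step 30: (30-3) mod 2 = 1, same as step 4 -> [12 10 10]

Answer: 12 10 10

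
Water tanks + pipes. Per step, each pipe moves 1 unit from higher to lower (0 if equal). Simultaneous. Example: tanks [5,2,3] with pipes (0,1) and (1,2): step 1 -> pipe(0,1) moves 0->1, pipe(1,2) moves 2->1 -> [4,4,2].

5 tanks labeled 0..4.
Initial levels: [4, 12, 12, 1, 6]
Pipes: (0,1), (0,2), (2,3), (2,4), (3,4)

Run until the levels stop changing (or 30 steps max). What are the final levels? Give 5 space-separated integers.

Answer: 8 7 5 7 8

Derivation:
Step 1: flows [1->0,2->0,2->3,2->4,4->3] -> levels [6 11 9 3 6]
Step 2: flows [1->0,2->0,2->3,2->4,4->3] -> levels [8 10 6 5 6]
Step 3: flows [1->0,0->2,2->3,2=4,4->3] -> levels [8 9 6 7 5]
Step 4: flows [1->0,0->2,3->2,2->4,3->4] -> levels [8 8 7 5 7]
Step 5: flows [0=1,0->2,2->3,2=4,4->3] -> levels [7 8 7 7 6]
Step 6: flows [1->0,0=2,2=3,2->4,3->4] -> levels [8 7 6 6 8]
Step 7: flows [0->1,0->2,2=3,4->2,4->3] -> levels [6 8 8 7 6]
Step 8: flows [1->0,2->0,2->3,2->4,3->4] -> levels [8 7 5 7 8]
Step 9: flows [0->1,0->2,3->2,4->2,4->3] -> levels [6 8 8 7 6]
  -> period-2 cycle: step 9 state = step 7 state; never stabilizes
  -> state at step 30: (30-7) mod 2 = 1, same as step 8 -> [8 7 5 7 8]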